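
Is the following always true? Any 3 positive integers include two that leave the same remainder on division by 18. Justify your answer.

Take the 3 consecutive integers 9, 10, 11: their residues mod 18 are all distinct because 3 ≤ 18.
Hence this collection has no pair with equal remainders mod 18, disproving the claim.

No; for instance {9, 10, 11} is a counterexample.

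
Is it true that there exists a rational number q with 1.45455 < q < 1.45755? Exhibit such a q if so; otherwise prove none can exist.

q = 51/35

Look for a denominator N such that an integer falls strictly between N·1.45455 and N·1.45755. N = 35 works: 35·1.45455 = 50.90925 < 51 < 51.01425 = 35·1.45755.
Hence 51/35 is a rational number with 1.45455 < 51/35 < 1.45755.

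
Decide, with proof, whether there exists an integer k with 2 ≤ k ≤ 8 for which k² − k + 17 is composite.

No, no such integer k in that range exists.

The values for k = 2, 3, …, 8 are 19, 23, 29, 37, 47, 59, 73, and each of these is prime.
So no value in the range makes the expression composite.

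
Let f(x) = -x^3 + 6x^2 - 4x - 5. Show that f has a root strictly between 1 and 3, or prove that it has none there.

Yes, f has a root in the interval.

f(1) = -4 and f(3) = 10, which have opposite signs.
f is continuous everywhere (it is a polynomial), in particular on [1, 3].
By the Intermediate Value Theorem, f takes the value 0 somewhere in the open interval.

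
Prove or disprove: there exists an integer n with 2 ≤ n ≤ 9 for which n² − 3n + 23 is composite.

n = 8

At n = 8: 8² − 3·8 + 23 = 63 = 3·21, which is composite.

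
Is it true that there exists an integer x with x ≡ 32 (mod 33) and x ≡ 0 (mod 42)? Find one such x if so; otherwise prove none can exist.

No such integer exists.

Both moduli are multiples of 3 = gcd(33, 42), so any solution would satisfy x ≡ 32 and x ≡ 0 modulo 3 simultaneously.
However 32 ≡ 2 and 0 ≡ 0 (mod 3), and 2 ≠ 0.
Hence the system has no solution.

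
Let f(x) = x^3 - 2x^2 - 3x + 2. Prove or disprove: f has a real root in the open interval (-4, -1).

Such a root exists.

f(-4) = -82 and f(-1) = 2, which have opposite signs.
As a polynomial, f is continuous on every closed interval.
By the Intermediate Value Theorem f must vanish at some point of (-4, -1).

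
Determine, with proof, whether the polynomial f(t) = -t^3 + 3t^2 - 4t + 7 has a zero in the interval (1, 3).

f(1) = 5 and f(3) = -5, which have opposite signs.
As a polynomial, f is continuous on every closed interval.
By the Intermediate Value Theorem f must vanish at some point of (1, 3).

Yes, f has a root in the interval.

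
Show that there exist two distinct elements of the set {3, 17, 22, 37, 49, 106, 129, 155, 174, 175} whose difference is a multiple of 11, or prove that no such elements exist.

No such pair exists.

Reduce each element modulo 11: 3↦3, 17↦6, 22↦0, 37↦4, 49↦5, 106↦7, 129↦8, 155↦1, 174↦9, 175↦10.
These 10 residues are pairwise different, hence no difference of two elements is divisible by 11.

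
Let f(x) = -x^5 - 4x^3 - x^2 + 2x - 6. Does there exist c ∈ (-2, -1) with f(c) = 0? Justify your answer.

Yes, such a c exists.

f(-2) = 50 and f(-1) = -4, which have opposite signs.
Since f is a polynomial it is continuous on [-2, -1].
So by the Intermediate Value Theorem there is a c strictly between -2 and -1 with f(c) = 0.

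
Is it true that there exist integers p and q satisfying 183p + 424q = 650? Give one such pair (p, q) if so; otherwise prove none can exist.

p = 270, q = -115

183 and 424 are coprime, so 183p + 424q ranges over all of ℤ.
Run the Euclidean algorithm on 424 and 183: 424 = 2·183 + 58, 183 = 3·58 + 9, 58 = 6·9 + 4, 9 = 2·4 + 1, 4 = 4·1 + 0.
Unwinding: 1 = 9 − 2·4 = 9 − 2·(58 − 6·9) = −2·58 + 13·9 = −2·58 + 13·(183 − 3·58) = 13·183 − 41·58 = 13·183 − 41·(424 − 2·183) = −41·424 + 95·183, i.e. 183·95 + 424·(-41) = 1.
Scaling by 650 gives the particular solution (p, q) = (61750, -26650).
Subtracting 145·424 from p and adding 145·183 to q gives the tidier solution (270, -115).
Check: 183·270 + 424·(-115) = 49410 − 48760 = 650. ✓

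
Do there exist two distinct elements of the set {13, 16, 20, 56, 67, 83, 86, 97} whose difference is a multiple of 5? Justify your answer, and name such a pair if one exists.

Both 13 and 83 leave remainder 3 on division by 5; their difference 70 = 14·5 is a multiple of 5.

Yes: 13 and 83.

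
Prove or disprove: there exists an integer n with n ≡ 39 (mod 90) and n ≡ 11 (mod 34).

n = 759

gcd(90, 34) = 2. A simultaneous solution exists iff 39 ≡ 11 (mod 2); here 39 mod 2 = 1 = 11 mod 2, so it does.
Put n = 39 + 90t, so we need 90t ≡ 6 (mod 34), equivalently (divide by 2) 45t ≡ 3 (mod 17).
45 ≡ 11 (mod 17), so this reads 11t ≡ 3 (mod 17). Invert 11 mod 17 by the Euclidean algorithm: 17 = 1·11 + 6, 11 = 1·6 + 5, 6 = 1·5 + 1, 5 = 5·1 + 0; back-substituting, 1 = 6 − 1·5 = 6 − (11 − 1·6) = −11 + 2·6 = −11 + 2·(17 − 1·11) = 2·17 − 3·11. Hence 11·(-3) ≡ 1, so 11⁻¹ ≡ -3 ≡ 14 (mod 17).
Multiplying by 14: t ≡ 14·3 = 42 ≡ 8 (mod 17).
Then n = 39 + 90·8 = 759.
Check: 759 mod 90 = 39, 759 mod 34 = 11. ✓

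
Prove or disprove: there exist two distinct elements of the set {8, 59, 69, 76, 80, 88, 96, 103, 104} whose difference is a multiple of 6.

Reduce each element mod 6: 8↦2, 59↦5, 69↦3, 76↦4, 80↦2, 88↦4, 96↦0, 103↦1, 104↦2. The residue 2 repeats (at 8 and 80), and 80 − 8 = 72 = 12·6.

8 and 80 are such a pair.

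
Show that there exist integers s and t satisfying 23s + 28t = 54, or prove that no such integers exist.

23 and 28 are coprime, so 23s + 28t ranges over all of ℤ.
Run the Euclidean algorithm on 28 and 23: 28 = 1·23 + 5, 23 = 4·5 + 3, 5 = 1·3 + 2, 3 = 1·2 + 1, 2 = 2·1 + 0.
Back-substituting, 1 = 3 − 1·2 = 3 − (5 − 1·3) = −5 + 2·3 = −5 + 2·(23 − 4·5) = 2·23 − 9·5 = 2·23 − 9·(28 − 1·23) = −9·28 + 11·23; that is, 23·11 + 28·(-9) = 1.
Times 54: 23·594 + 28·(-486) = 54, so (594, -486) solves it.
Subtracting 21·28 from s and adding 21·23 to t gives the tidier solution (6, -3).
Check: 23·6 + 28·(-3) = 138 − 84 = 54. ✓

s = 6, t = -3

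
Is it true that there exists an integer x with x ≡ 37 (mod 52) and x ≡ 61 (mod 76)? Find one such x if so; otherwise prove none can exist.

x = 973

The moduli are not coprime: gcd(52, 76) = 4. Compatibility requires 4 ∣ (61 − 37) = 24, which holds, so solutions exist.
Write x = 37 + 52t. Then 52t ≡ 61 − 37 ≡ 24 (mod 76); dividing through by 4 gives 13t ≡ 6 (mod 19).
Note 13·3 = 39 ≡ 1 (mod 19) (as 39 − 1 = 2·19), so 13⁻¹ ≡ 3.
Multiplying by 3: t ≡ 3·6 = 18 (mod 19).
Then x = 37 + 52·18 = 973.
Indeed 973 ≡ 37 (mod 52) and 973 ≡ 61 (mod 76).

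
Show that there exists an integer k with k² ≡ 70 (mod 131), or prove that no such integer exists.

There is no such integer.

131 is prime, so by Euler's criterion 70 is a square mod 131 iff 70^((131−1)/2) = 70^65 ≡ 1 (mod 131).
Squaring successively (mod 131): 70^2 = 4900 ≡ 53; 70^4 ≡ 53² = 2809 ≡ 58; 70^8 ≡ 58² = 3364 ≡ 89; 70^16 ≡ 89² = 7921 ≡ 61; 70^32 ≡ 61² = 3721 ≡ 53; 70^64 ≡ 53² = 2809 ≡ 58.
Since 65 = 64 + 1, 70^65 ≡ 58 · 70; multiplying out mod 131: 58·70 = 4060 ≡ 130. Thus 70^65 ≡ 130 ≡ −1 (mod 131).
The value −1 means 70 is a non-residue modulo 131, so k² ≡ 70 (mod 131) is impossible.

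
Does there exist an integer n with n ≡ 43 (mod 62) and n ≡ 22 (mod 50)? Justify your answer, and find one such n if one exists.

gcd(62, 50) = 2. If n ≡ 43 (mod 62) and n ≡ 22 (mod 50), then n ≡ 43 (mod 2) and n ≡ 22 (mod 2).
These are incompatible: 43 − 22 = 21 is not divisible by 2.
Hence the system has no solution.

There is no such integer.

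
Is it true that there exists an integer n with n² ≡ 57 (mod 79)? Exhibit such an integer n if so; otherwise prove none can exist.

Apply Euler's criterion with the prime 79: 57 is a quadratic residue iff 57^39 ≡ 1 (mod 79), and a non-residue iff it is ≡ −1.
Repeated squaring mod 79: 57^2 = 3249 ≡ 10; 57^4 ≡ 10² = 100 ≡ 21; 57^8 ≡ 21² = 441 ≡ 46; 57^16 ≡ 46² = 2116 ≡ 62; 57^32 ≡ 62² = 3844 ≡ 52.
Since 39 = 32 + 4 + 2 + 1, 57^39 ≡ 52 · 21 · 10 · 57; multiplying out mod 79: 52·21 = 1092 ≡ 65, then 65·10 = 650 ≡ 18, then 18·57 = 1026 ≡ 78. Thus 57^39 ≡ 78 ≡ −1 (mod 79).
By Euler's criterion 57 is a quadratic non-residue mod 79: no n satisfies n² ≡ 57 (mod 79).

No such integer exists.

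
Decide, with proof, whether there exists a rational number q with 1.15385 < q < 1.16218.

q = 22/19

Scale by 19: the interval becomes (21.92315, 22.08142), which contains the integer 22.
Hence 22/19 is a rational number with 1.15385 < 22/19 < 1.16218.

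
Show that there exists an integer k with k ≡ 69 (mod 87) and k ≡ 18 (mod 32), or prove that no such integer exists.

k = 2418

Since 87 and 32 share no common factor, CRT says the pair of congruences has a solution (unique mod 2784).
Write k = 69 + 87t and require 69 + 87t ≡ 18 (mod 32), i.e. 87t ≡ 13 (mod 32).
87 ≡ 23 (mod 32), so this reads 23t ≡ 13 (mod 32). Invert 23 mod 32 by the Euclidean algorithm: 32 = 1·23 + 9, 23 = 2·9 + 5, 9 = 1·5 + 4, 5 = 1·4 + 1, 4 = 4·1 + 0; back-substituting, 1 = 5 − 1·4 = 5 − (9 − 1·5) = −9 + 2·5 = −9 + 2·(23 − 2·9) = 2·23 − 5·9 = 2·23 − 5·(32 − 1·23) = −5·32 + 7·23. Hence 23·7 ≡ 1, so 23⁻¹ ≡ 7 (mod 32).
Multiplying by 7: t ≡ 7·13 = 91 ≡ 27 (mod 32).
With t = 27: k = 69 + 87·27 = 2418.
Verify: 2418 = 27·87 + 69 and 2418 = 75·32 + 18. ✓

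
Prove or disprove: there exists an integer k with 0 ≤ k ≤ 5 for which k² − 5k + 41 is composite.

k = 2

At k = 2: 2² − 5·2 + 41 = 35 = 5·7, which is composite.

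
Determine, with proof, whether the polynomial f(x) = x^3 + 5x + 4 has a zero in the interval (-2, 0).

f(-2) = -14 and f(0) = 4, which have opposite signs.
As a polynomial, f is continuous on every closed interval.
By the Intermediate Value Theorem, f takes the value 0 somewhere in the open interval.

Such a root exists.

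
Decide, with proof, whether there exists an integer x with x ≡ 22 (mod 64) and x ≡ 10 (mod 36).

x = 406

gcd(64, 36) = 4. A simultaneous solution exists iff 22 ≡ 10 (mod 4); here 22 mod 4 = 2 = 10 mod 4, so it does.
The integers ≡ 22 (mod 64) are 22, 86, 150, 214, 278, 342, 406, …; their remainders mod 36 are 22, 14, 6, 34, 26, 18, 10, so x = 406 is the first that is ≡ 10 (mod 36).
Check: 406 mod 64 = 22, 406 mod 36 = 10. ✓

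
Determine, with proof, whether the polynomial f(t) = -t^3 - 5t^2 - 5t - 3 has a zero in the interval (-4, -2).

Such a root exists.

f(-4) = 1 and f(-2) = -5, which have opposite signs.
Since f is a polynomial it is continuous on [-4, -2].
By the Intermediate Value Theorem f must vanish at some point of (-4, -2).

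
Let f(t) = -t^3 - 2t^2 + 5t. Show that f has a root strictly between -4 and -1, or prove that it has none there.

Such a root exists.

f(-4) = 12 and f(-1) = -6, which have opposite signs.
As a polynomial, f is continuous on every closed interval.
By the Intermediate Value Theorem f must vanish at some point of (-4, -1).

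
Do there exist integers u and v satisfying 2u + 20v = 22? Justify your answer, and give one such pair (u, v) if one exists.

gcd(2, 20) = 2, and 2 divides 22, so integer solutions exist.
Dividing through by 2 reduces the equation to 1u + 10v = 11.
With a unit coefficient on u, (u, v) = (11, 0) is an immediate solution.
Shifting by a multiple of (10, −1) keeps it a solution: u = 11 − 1·10 = 1, v = 0 + 1·1 = 1.
Check: 2·1 + 20·1 = 2 + 20 = 22. ✓

u = 1, v = 1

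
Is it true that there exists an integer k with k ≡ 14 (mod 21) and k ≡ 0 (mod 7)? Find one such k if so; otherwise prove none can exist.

The moduli are not coprime: gcd(21, 7) = 7. Compatibility requires 7 ∣ (0 − 14) = -14, which holds, so solutions exist.
The smallest candidate k = 14 works directly: 14 ≡ 0 (mod 7).
Indeed 14 ≡ 14 (mod 21) and 14 ≡ 0 (mod 7).

k = 14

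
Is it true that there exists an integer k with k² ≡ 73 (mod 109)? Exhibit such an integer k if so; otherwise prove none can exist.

k = 20

Take k = 20. Then 20² = 400 = 3·109 + 73, so 20² ≡ 73 (mod 109).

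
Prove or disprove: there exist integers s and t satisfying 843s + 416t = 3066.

Since gcd(843, 416) = 1, every integer is an integer combination of 843 and 416.
Euclidean algorithm: 843 = 2·416 + 11, 416 = 37·11 + 9, 11 = 1·9 + 2, 9 = 4·2 + 1, 2 = 2·1 + 0.
Back-substituting, 1 = 9 − 4·2 = 9 − 4·(11 − 1·9) = −4·11 + 5·9 = −4·11 + 5·(416 − 37·11) = 5·416 − 189·11 = 5·416 − 189·(843 − 2·416) = −189·843 + 383·416; that is, 843·(-189) + 416·383 = 1.
Times 3066: 843·(-579474) + 416·1174278 = 3066, so (-579474, 1174278) solves it.
Adding 1393·416 to s and subtracting 1393·843 from t gives the tidier solution (14, -21).
Check: 843·14 + 416·(-21) = 11802 − 8736 = 3066. ✓

s = 14, t = -21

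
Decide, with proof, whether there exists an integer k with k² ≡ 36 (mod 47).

k = 41

Take k = 41. Then 41² = 1681 = 35·47 + 36, so 41² ≡ 36 (mod 47).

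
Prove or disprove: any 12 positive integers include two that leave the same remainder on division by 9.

There are exactly 9 possible remainders on division by 9.
With 12 integers and only 9 classes, the pigeonhole principle forces two of them, say a and b, into the same class.
So a and b have equal remainders mod 9, which is exactly what was to be shown.

Yes.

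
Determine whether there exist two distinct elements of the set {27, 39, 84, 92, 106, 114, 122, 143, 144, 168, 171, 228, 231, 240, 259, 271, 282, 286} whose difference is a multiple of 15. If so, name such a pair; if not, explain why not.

The pair (27, 282) works.

27 mod 15 = 12 and 282 mod 15 = 12, so 282 − 27 = 255 = 17·15.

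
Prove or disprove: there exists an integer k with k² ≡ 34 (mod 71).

71 is prime, so by Euler's criterion 34 is a square mod 71 iff 34^((71−1)/2) = 34^35 ≡ 1 (mod 71).
Squaring successively (mod 71): 34^2 = 1156 ≡ 20; 34^4 ≡ 20² = 400 ≡ 45; 34^8 ≡ 45² = 2025 ≡ 37; 34^16 ≡ 37² = 1369 ≡ 20; 34^32 ≡ 20² = 400 ≡ 45.
Since 35 = 32 + 2 + 1, 34^35 ≡ 45 · 20 · 34; multiplying out mod 71: 45·20 = 900 ≡ 48, then 48·34 = 1632 ≡ 70. Thus 34^35 ≡ 70 ≡ −1 (mod 71).
The value −1 means 34 is a non-residue modulo 71, so k² ≡ 34 (mod 71) is impossible.

No, no such integer exists.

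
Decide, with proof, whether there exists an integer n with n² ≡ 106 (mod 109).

n = 91

n = 91 works: 91² = 8281, and 8281 − 106 = 8175 = 75·109.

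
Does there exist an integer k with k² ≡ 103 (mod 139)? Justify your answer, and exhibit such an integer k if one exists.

No, no such integer exists.

Apply Euler's criterion with the prime 139: 103 is a quadratic residue iff 103^69 ≡ 1 (mod 139), and a non-residue iff it is ≡ −1.
Repeated squaring mod 139: 103^2 = 10609 ≡ 45; 103^4 ≡ 45² = 2025 ≡ 79; 103^8 ≡ 79² = 6241 ≡ 125; 103^16 ≡ 125² = 15625 ≡ 57; 103^32 ≡ 57² = 3249 ≡ 52; 103^64 ≡ 52² = 2704 ≡ 63.
Since 69 = 64 + 4 + 1, 103^69 ≡ 63 · 79 · 103; multiplying out mod 139: 63·79 = 4977 ≡ 112, then 112·103 = 11536 ≡ 138. Thus 103^69 ≡ 138 ≡ −1 (mod 139).
By Euler's criterion 103 is a quadratic non-residue mod 139: no k satisfies k² ≡ 103 (mod 139).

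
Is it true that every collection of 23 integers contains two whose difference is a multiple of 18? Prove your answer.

Yes.

Partition the integers by their residue mod 18; there are 18 classes.
With 23 integers and only 18 classes, the pigeonhole principle forces two of them, say a and b, into the same class.
Their difference a − b is then a multiple of 18.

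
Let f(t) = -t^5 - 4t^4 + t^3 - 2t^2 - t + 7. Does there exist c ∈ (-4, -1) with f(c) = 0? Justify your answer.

f(-4) = -85 and f(-1) = 2, which have opposite signs.
As a polynomial, f is continuous on every closed interval.
By the Intermediate Value Theorem, f takes the value 0 somewhere in the open interval.

Yes, such a c exists.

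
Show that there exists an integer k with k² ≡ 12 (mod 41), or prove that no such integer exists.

No such integer exists.

Apply Euler's criterion with the prime 41: 12 is a quadratic residue iff 12^20 ≡ 1 (mod 41), and a non-residue iff it is ≡ −1.
Repeated squaring mod 41: 12^2 = 144 ≡ 21; 12^4 ≡ 21² = 441 ≡ 31; 12^8 ≡ 31² = 961 ≡ 18; 12^16 ≡ 18² = 324 ≡ 37.
Since 20 = 16 + 4, 12^20 ≡ 37 · 31; multiplying out mod 41: 37·31 = 1147 ≡ 40. Thus 12^20 ≡ 40 ≡ −1 (mod 41).
The value −1 means 12 is a non-residue modulo 41, so k² ≡ 12 (mod 41) is impossible.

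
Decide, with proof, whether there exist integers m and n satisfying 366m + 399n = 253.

Both 366 and 399 are divisible by gcd(366, 399) = 3, hence so is any combination 366m + 399n.
But 253 is not a multiple of 3 (it leaves remainder 1).
So the equation is unsolvable over ℤ.

No such integers exist.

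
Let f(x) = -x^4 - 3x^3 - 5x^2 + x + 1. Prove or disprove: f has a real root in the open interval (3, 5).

f has no root in that interval.

f(3) = -203 and f(5) = -1119, both negative, so a sign-change argument is unavailable; we show f keeps this sign on the whole interval.
Substitute x = 3 + u, where 0 < u < 2 on the interval. Expanding, f(3 + u) = -u^4 - 15u^3 - 86u^2 - 218u - 203.
All 5 nonzero coefficients of this polynomial in u are negative; hence for u > 0 the value is a sum of negative terms (the constant -203 among them).
So f is strictly negative on (3, 5); no root exists in the interval.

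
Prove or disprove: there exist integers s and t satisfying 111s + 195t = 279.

s = 64, t = -35

gcd(111, 195) = 3, and 3 divides 279, so integer solutions exist.
Dividing through by 3 reduces the equation to 37s + 65t = 93.
Run the Euclidean algorithm on 65 and 37: 65 = 1·37 + 28, 37 = 1·28 + 9, 28 = 3·9 + 1, 9 = 9·1 + 0.
Unwinding: 1 = 28 − 3·9 = 28 − 3·(37 − 1·28) = −3·37 + 4·28 = −3·37 + 4·(65 − 1·37) = 4·65 − 7·37, i.e. 37·(-7) + 65·4 = 1.
Multiplying through by 93: s = (-7)·93 = -651, t = 4·93 = 372 is a solution.
Shifting by a multiple of (65, −37) keeps it a solution: s = -651 + 11·65 = 64, t = 372 − 11·37 = -35.
Check: 111·64 + 195·(-35) = 7104 − 6825 = 279. ✓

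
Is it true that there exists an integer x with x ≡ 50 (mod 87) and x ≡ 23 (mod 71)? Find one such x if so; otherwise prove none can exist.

gcd(87, 71) = 1, so the Chinese Remainder Theorem guarantees exactly one residue class mod 6177 satisfying both.
Any solution of the first congruence is x = 50 + 87t; substituting into the second, 87t ≡ 23 − 50 ≡ 44 (mod 71).
87 ≡ 16 (mod 71), so this reads 16t ≡ 44 (mod 71). To invert 16 modulo 71: 71 = 4·16 + 7, 16 = 2·7 + 2, 7 = 3·2 + 1, 2 = 2·1 + 0, and unwinding, 1 = 7 − 3·2 = 7 − 3·(16 − 2·7) = −3·16 + 7·7 = −3·16 + 7·(71 − 4·16) = 7·71 − 31·16. Thus 16⁻¹ ≡ -31 ≡ 40 (mod 71).
Multiplying by 40: t ≡ 40·44 = 1760 ≡ 56 (mod 71).
Taking t = 56 gives x = 50 + 87·56 = 4922.
Indeed 4922 ≡ 50 (mod 87) and 4922 ≡ 23 (mod 71).

x = 4922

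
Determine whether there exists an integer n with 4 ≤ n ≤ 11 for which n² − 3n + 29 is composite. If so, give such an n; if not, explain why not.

At n = 8: 8² − 3·8 + 29 = 69 = 3·23, which is composite.

n = 8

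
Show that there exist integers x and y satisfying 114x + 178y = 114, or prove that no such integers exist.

x = 1, y = 0

Since gcd(114, 178) = 2 and 114 = 2·57, Bézout's identity guarantees a solution.
Dividing through by 2 reduces the equation to 57x + 89y = 57.
Run the Euclidean algorithm on 89 and 57: 89 = 1·57 + 32, 57 = 1·32 + 25, 32 = 1·25 + 7, 25 = 3·7 + 4, 7 = 1·4 + 3, 4 = 1·3 + 1, 3 = 3·1 + 0.
Back-substituting, 1 = 4 − 1·3 = 4 − (7 − 1·4) = −7 + 2·4 = −7 + 2·(25 − 3·7) = 2·25 − 7·7 = 2·25 − 7·(32 − 1·25) = −7·32 + 9·25 = −7·32 + 9·(57 − 1·32) = 9·57 − 16·32 = 9·57 − 16·(89 − 1·57) = −16·89 + 25·57; that is, 57·25 + 89·(-16) = 1.
Scaling by 57 gives the particular solution (x, y) = (1425, -912).
Shifting by a multiple of (89, −57) keeps it a solution: x = 1425 − 16·89 = 1, y = -912 + 16·57 = 0.
Check: 114·1 + 178·0 = 114 + 0 = 114. ✓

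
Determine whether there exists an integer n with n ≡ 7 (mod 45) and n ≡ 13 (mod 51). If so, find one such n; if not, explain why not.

n = 727

The moduli are not coprime: gcd(45, 51) = 3. Compatibility requires 3 ∣ (13 − 7) = 6, which holds, so solutions exist.
Write n = 7 + 45t. Then 45t ≡ 13 − 7 ≡ 6 (mod 51); dividing through by 3 gives 15t ≡ 2 (mod 17).
Invert 15 mod 17 by the Euclidean algorithm: 17 = 1·15 + 2, 15 = 7·2 + 1, 2 = 2·1 + 0; back-substituting, 1 = 15 − 7·2 = 15 − 7·(17 − 1·15) = −7·17 + 8·15. Hence 15·8 ≡ 1, so 15⁻¹ ≡ 8 (mod 17).
Therefore t ≡ 8·2 = 16 (mod 17).
Then n = 7 + 45·16 = 727.
Check: 727 mod 45 = 7, 727 mod 51 = 13. ✓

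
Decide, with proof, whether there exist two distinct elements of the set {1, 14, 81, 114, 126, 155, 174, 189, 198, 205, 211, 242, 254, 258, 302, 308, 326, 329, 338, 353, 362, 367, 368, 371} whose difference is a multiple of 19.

Yes: 1 and 362.

1 mod 19 = 1 and 362 mod 19 = 1, so 362 − 1 = 361 = 19·19.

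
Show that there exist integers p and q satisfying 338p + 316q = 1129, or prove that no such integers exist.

No such integers exist.

gcd(338, 316) = 2, so every integer of the form 338p + 316q is a multiple of 2.
But 1129 = 2·564 + 1, so 2 ∤ 1129.
Therefore 338p + 316q = 1129 has no solution in integers.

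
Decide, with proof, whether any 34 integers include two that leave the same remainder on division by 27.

Yes, this is always true.

Partition the integers by their residue mod 27; there are 27 classes.
With 34 integers and only 27 classes, the pigeonhole principle forces two of them, say a and b, into the same class.
So a and b have equal remainders mod 27, which is exactly what was to be shown.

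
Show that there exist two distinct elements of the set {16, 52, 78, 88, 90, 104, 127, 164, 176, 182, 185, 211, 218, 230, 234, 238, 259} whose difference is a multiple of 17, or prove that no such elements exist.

No, no such pair exists.

Residues mod 17: 16↦16, 52↦1, 78↦10, 88↦3, 90↦5, 104↦2, 127↦8, 164↦11, 176↦6, 182↦12, 185↦15, 211↦7, 218↦14, 230↦9, 234↦13, 238↦0, 259↦4.
No residue repeats among the 17 elements, so no pair has difference ≡ 0 (mod 17).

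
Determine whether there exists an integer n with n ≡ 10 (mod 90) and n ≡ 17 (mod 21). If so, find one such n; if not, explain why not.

Both moduli are multiples of 3 = gcd(90, 21), so any solution would satisfy n ≡ 10 and n ≡ 17 modulo 3 simultaneously.
But 10 mod 3 = 1 while 17 mod 3 = 2, a contradiction.
Hence the system has no solution.

There is no such integer.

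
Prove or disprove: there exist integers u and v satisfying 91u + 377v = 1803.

Both 91 and 377 are divisible by gcd(91, 377) = 13, hence so is any combination 91u + 377v.
But 1803 = 13·138 + 9, so 13 ∤ 1803.
So the equation is unsolvable over ℤ.

No, no such integers exist.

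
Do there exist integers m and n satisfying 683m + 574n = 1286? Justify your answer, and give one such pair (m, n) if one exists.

m = 570, n = -676

Since gcd(683, 574) = 1, every integer is an integer combination of 683 and 574.
Dividing repeatedly: 683 = 1·574 + 109, 574 = 5·109 + 29, 109 = 3·29 + 22, 29 = 1·22 + 7, 22 = 3·7 + 1, 7 = 7·1 + 0.
Back-substituting, 1 = 22 − 3·7 = 22 − 3·(29 − 1·22) = −3·29 + 4·22 = −3·29 + 4·(109 − 3·29) = 4·109 − 15·29 = 4·109 − 15·(574 − 5·109) = −15·574 + 79·109 = −15·574 + 79·(683 − 1·574) = 79·683 − 94·574; that is, 683·79 + 574·(-94) = 1.
Multiplying through by 1286: m = 79·1286 = 101594, n = (-94)·1286 = -120884 is a solution.
Subtracting 176·574 from m and adding 176·683 to n gives the tidier solution (570, -676).
Check: 683·570 + 574·(-676) = 389310 − 388024 = 1286. ✓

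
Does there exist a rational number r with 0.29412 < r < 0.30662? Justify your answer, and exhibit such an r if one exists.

Look for a denominator N such that an integer falls strictly between N·0.29412 and N·0.30662. N = 10 works: 10·0.29412 = 2.94120 < 3 < 3.06620 = 10·0.30662.
Dividing back, 0.29412 < 3/10 < 0.30662, and 3/10 is rational.

r = 3/10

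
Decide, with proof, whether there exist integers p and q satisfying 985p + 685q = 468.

Both 985 and 685 are divisible by gcd(985, 685) = 5, hence so is any combination 985p + 685q.
But 468 = 5·93 + 3, so 5 ∤ 468.
So the equation is unsolvable over ℤ.

No, no such integers exist.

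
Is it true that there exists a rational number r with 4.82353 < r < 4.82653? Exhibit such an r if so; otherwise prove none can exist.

Multiplying by 23: 23·4.82353 = 110.94119 and 23·4.82653 = 111.01019, so the integer 111 lies strictly between them.
So r = 111/23 works: it is a ratio of integers, and dividing 23·4.82353 < 111 < 23·4.82653 through by 23 gives 4.82353 < 111/23 < 4.82653.

r = 111/23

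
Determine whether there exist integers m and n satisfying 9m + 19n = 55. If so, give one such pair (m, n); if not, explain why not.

m = 4, n = 1

Since gcd(9, 19) = 1, every integer is an integer combination of 9 and 19.
Euclidean algorithm: 19 = 2·9 + 1, 9 = 9·1 + 0.
Back-substituting, 1 = 19 − 2·9; that is, 9·(-2) + 19·1 = 1.
Multiplying through by 55: m = (-2)·55 = -110, n = 1·55 = 55 is a solution.
Shifting by a multiple of (19, −9) keeps it a solution: m = -110 + 6·19 = 4, n = 55 − 6·9 = 1.
Indeed 9·4 + 19·1 = 36 + 19 = 55.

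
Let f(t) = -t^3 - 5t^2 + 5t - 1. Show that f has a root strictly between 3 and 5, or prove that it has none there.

f(3) = -58 and f(5) = -226, both negative, so a sign-change argument is unavailable; we show f keeps this sign on the whole interval.
Shift to the endpoint 3: with t = 3 + u (0 < u < 2), one computes f(3 + u) = -u^3 - 14u^2 - 52u - 58.
The nonzero coefficients here are all negative, so for u > 0 every term is negative (or zero), and the constant term -58 is strictly negative.
Therefore f(t) < 0 throughout (3, 5), and f has no zero there.

No.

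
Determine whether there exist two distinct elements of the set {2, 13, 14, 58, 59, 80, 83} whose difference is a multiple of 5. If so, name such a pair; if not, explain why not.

The pair (13, 58) works.

Both 13 and 58 leave remainder 3 on division by 5; their difference 45 = 9·5 is a multiple of 5.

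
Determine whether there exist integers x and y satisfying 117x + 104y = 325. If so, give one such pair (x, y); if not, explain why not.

x = 1, y = 2

Since gcd(117, 104) = 13 and 325 = 13·25, Bézout's identity guarantees a solution.
Dividing through by 13 reduces the equation to 9x + 8y = 25.
Euclidean algorithm: 9 = 1·8 + 1, 8 = 8·1 + 0.
Back-substituting, 1 = 9 − 1·8; that is, 9·1 + 8·(-1) = 1.
Scaling by 25 gives the particular solution (x, y) = (25, -25).
Subtracting 3·8 from x and adding 3·9 to y gives the tidier solution (1, 2).
Check: 117·1 + 104·2 = 117 + 208 = 325. ✓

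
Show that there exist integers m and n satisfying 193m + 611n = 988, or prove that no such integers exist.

m = 442, n = -138

193 and 611 are coprime, so 193m + 611n ranges over all of ℤ.
Run the Euclidean algorithm on 611 and 193: 611 = 3·193 + 32, 193 = 6·32 + 1, 32 = 32·1 + 0.
Unwinding: 1 = 193 − 6·32 = 193 − 6·(611 − 3·193) = −6·611 + 19·193, i.e. 193·19 + 611·(-6) = 1.
Scaling by 988 gives the particular solution (m, n) = (18772, -5928).
Subtracting 30·611 from m and adding 30·193 to n gives the tidier solution (442, -138).
Indeed 193·442 + 611·(-138) = 85306 − 84318 = 988.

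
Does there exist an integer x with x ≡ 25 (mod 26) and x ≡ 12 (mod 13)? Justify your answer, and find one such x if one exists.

gcd(26, 13) = 13. A simultaneous solution exists iff 25 ≡ 12 (mod 13); here 25 mod 13 = 12 = 12 mod 13, so it does.
In fact x = 25 itself already satisfies 25 mod 13 = 12.
Verify: 25 = 0·26 + 25 and 25 = 1·13 + 12. ✓

x = 25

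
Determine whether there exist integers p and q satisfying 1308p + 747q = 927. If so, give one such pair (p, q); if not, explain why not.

Every value of 1308p + 747q is a multiple of gcd(1308, 747) = 3; since 3 ∣ 927, solutions exist.
Dividing through by 3 reduces the equation to 436p + 249q = 309.
Dividing repeatedly: 436 = 1·249 + 187, 249 = 1·187 + 62, 187 = 3·62 + 1, 62 = 62·1 + 0.
Unwinding: 1 = 187 − 3·62 = 187 − 3·(249 − 1·187) = −3·249 + 4·187 = −3·249 + 4·(436 − 1·249) = 4·436 − 7·249, i.e. 436·4 + 249·(-7) = 1.
Scaling by 309 gives the particular solution (p, q) = (1236, -2163).
Shifting by a multiple of (249, −436) keeps it a solution: p = 1236 − 4·249 = 240, q = -2163 + 4·436 = -419.
Indeed 1308·240 + 747·(-419) = 313920 − 312993 = 927.

p = 240, q = -419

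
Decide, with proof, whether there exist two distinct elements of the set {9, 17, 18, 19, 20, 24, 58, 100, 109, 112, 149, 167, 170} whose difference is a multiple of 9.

Both 9 and 18 leave remainder 0 on division by 9; their difference 9 = 1·9 is a multiple of 9.

The pair (9, 18) works.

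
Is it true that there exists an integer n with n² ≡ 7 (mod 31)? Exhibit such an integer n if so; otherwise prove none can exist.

Take n = 10. Then 10² = 100 = 3·31 + 7, so 10² ≡ 7 (mod 31).

n = 10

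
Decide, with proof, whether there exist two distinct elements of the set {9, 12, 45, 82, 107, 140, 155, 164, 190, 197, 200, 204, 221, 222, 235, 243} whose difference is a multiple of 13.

The pair (9, 204) works.

Reduce each element mod 13: 9↦9, 12↦12, 45↦6, 82↦4, 107↦3, 140↦10, 155↦12, 164↦8, 190↦8, 197↦2, 200↦5, 204↦9, 221↦0, 222↦1, 235↦1, 243↦9. The residue 9 repeats (at 9 and 204), and 204 − 9 = 195 = 15·13.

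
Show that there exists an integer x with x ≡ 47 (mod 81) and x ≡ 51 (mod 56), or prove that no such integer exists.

x = 2963

The moduli 81 and 56 are coprime, so by the Chinese Remainder Theorem a unique solution modulo 4536 exists.
Write x = 47 + 81t and require 47 + 81t ≡ 51 (mod 56), i.e. 81t ≡ 4 (mod 56).
81 ≡ 25 (mod 56), so this reads 25t ≡ 4 (mod 56). Since 25·9 = 225 = 4·56 + 1, the inverse of 25 mod 56 is 9.
Multiplying by 9: t ≡ 9·4 = 36 (mod 56).
Taking t = 36 gives x = 47 + 81·36 = 2963.
Verify: 2963 = 36·81 + 47 and 2963 = 52·56 + 51. ✓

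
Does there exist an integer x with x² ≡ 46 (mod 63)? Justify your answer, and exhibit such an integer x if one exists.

x = 44 works: 44² = 1936, and 1936 − 46 = 1890 = 30·63.

x = 44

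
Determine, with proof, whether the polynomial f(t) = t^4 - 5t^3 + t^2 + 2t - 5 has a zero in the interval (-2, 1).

f(-2) = 51 and f(1) = -6, which have opposite signs.
As a polynomial, f is continuous on every closed interval.
By the Intermediate Value Theorem, f takes the value 0 somewhere in the open interval.

Such a root exists.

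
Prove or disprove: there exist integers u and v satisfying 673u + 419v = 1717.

Since gcd(673, 419) = 1, every integer is an integer combination of 673 and 419.
Dividing repeatedly: 673 = 1·419 + 254, 419 = 1·254 + 165, 254 = 1·165 + 89, 165 = 1·89 + 76, 89 = 1·76 + 13, 76 = 5·13 + 11, 13 = 1·11 + 2, 11 = 5·2 + 1, 2 = 2·1 + 0.
Working back up the chain: 1 = 11 − 5·2 = 11 − 5·(13 − 1·11) = −5·13 + 6·11 = −5·13 + 6·(76 − 5·13) = 6·76 − 35·13 = 6·76 − 35·(89 − 1·76) = −35·89 + 41·76 = −35·89 + 41·(165 − 1·89) = 41·165 − 76·89 = 41·165 − 76·(254 − 1·165) = −76·254 + 117·165 = −76·254 + 117·(419 − 1·254) = 117·419 − 193·254 = 117·419 − 193·(673 − 1·419) = −193·673 + 310·419. So 673·(-193) + 419·310 = 1.
Times 1717: 673·(-331381) + 419·532270 = 1717, so (-331381, 532270) solves it.
The general solution is u = -331381 + 419k, v = 532270 − 673k; taking k = 791 gives the smaller pair u = 48, v = -73.
Indeed 673·48 + 419·(-73) = 32304 − 30587 = 1717.

u = 48, v = -73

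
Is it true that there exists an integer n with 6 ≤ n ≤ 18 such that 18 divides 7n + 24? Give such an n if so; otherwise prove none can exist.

n = 12 works, since 7·12 + 24 = 108 = 6·18.

n = 12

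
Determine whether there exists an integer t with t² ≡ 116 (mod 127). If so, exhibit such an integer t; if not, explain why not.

No such integer exists.

127 is prime, so by Euler's criterion 116 is a square mod 127 iff 116^((127−1)/2) = 116^63 ≡ 1 (mod 127).
Squaring successively (mod 127): 116^2 = 13456 ≡ 121; 116^4 ≡ 121² = 14641 ≡ 36; 116^8 ≡ 36² = 1296 ≡ 26; 116^16 ≡ 26² = 676 ≡ 41; 116^32 ≡ 41² = 1681 ≡ 30.
Since 63 = 32 + 16 + 8 + 4 + 2 + 1, 116^63 ≡ 30 · 41 · 26 · 36 · 121 · 116; multiplying out mod 127: 30·41 = 1230 ≡ 87, then 87·26 = 2262 ≡ 103, then 103·36 = 3708 ≡ 25, then 25·121 = 3025 ≡ 104, then 104·116 = 12064 ≡ 126. Thus 116^63 ≡ 126 ≡ −1 (mod 127).
By Euler's criterion 116 is a quadratic non-residue mod 127: no t satisfies t² ≡ 116 (mod 127).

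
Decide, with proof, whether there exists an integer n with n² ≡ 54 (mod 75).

n = 27

n = 27 works: 27² = 729, and 729 − 54 = 675 = 9·75.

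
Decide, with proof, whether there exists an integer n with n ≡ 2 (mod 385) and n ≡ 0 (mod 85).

No such integer exists.

Reduce both congruences modulo 5, which divides 385 and 85: they say n ≡ 2 (mod 5) and n ≡ 0 (mod 5).
However 2 ≡ 2 and 0 ≡ 0 (mod 5), and 2 ≠ 0.
Therefore no such n exists.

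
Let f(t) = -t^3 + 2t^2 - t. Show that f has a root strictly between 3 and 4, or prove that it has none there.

No.

f(3) = -12 and f(4) = -36, both negative, so a sign-change argument is unavailable; we show f keeps this sign on the whole interval.
Substitute t = 3 + u, where 0 < u < 1 on the interval. Expanding, f(3 + u) = -u^3 - 7u^2 - 16u - 12.
The nonzero coefficients here are all negative, so for u > 0 every term is negative (or zero), and the constant term -12 is strictly negative.
Therefore f(t) < 0 throughout (3, 4), and f has no zero there.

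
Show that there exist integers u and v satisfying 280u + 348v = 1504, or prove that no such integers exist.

Since gcd(280, 348) = 4 and 1504 = 4·376, Bézout's identity guarantees a solution.
Dividing through by 4 reduces the equation to 70u + 87v = 376.
Run the Euclidean algorithm on 87 and 70: 87 = 1·70 + 17, 70 = 4·17 + 2, 17 = 8·2 + 1, 2 = 2·1 + 0.
Back-substituting, 1 = 17 − 8·2 = 17 − 8·(70 − 4·17) = −8·70 + 33·17 = −8·70 + 33·(87 − 1·70) = 33·87 − 41·70; that is, 70·(-41) + 87·33 = 1.
Times 376: 70·(-15416) + 87·12408 = 376, so (-15416, 12408) solves it.
The general solution is u = -15416 + 87k, v = 12408 − 70k; taking k = 178 gives the smaller pair u = 70, v = -52.
Check: 280·70 + 348·(-52) = 19600 − 18096 = 1504. ✓

u = 70, v = -52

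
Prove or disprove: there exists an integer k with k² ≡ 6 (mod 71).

k = 19

k = 19 works: 19² = 361, and 361 − 6 = 355 = 5·71.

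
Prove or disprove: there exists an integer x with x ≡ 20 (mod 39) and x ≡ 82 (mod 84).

Reduce both congruences modulo 3, which divides 39 and 84: they say x ≡ 20 (mod 3) and x ≡ 82 (mod 3).
But 20 mod 3 = 2 while 82 mod 3 = 1, a contradiction.
Hence the system has no solution.

There is no such integer.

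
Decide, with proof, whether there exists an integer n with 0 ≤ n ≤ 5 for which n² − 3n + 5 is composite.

At n = 4: 4² − 3·4 + 5 = 9 = 3·3, which is composite.

n = 4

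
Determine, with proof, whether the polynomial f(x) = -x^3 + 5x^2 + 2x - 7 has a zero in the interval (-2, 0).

Such a root exists.

f(-2) = 17 and f(0) = -7, which have opposite signs.
As a polynomial, f is continuous on every closed interval.
By the Intermediate Value Theorem f must vanish at some point of (-2, 0).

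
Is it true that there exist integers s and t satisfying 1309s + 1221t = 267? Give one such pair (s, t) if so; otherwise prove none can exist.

gcd(1309, 1221) = 11, so every integer of the form 1309s + 1221t is a multiple of 11.
But 267 is not a multiple of 11 (it leaves remainder 3).
Therefore 1309s + 1221t = 267 has no solution in integers.

No such integers exist.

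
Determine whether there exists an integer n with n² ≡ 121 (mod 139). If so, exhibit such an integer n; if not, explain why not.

n = 128

Take n = 128. Then 128² = 16384 = 117·139 + 121, so 128² ≡ 121 (mod 139).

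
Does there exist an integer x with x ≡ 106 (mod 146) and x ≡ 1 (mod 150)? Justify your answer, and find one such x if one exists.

Both moduli are multiples of 2 = gcd(146, 150), so any solution would satisfy x ≡ 106 and x ≡ 1 modulo 2 simultaneously.
These are incompatible: 106 − 1 = 105 is not divisible by 2.
So no integer satisfies both congruences.

No such integer exists.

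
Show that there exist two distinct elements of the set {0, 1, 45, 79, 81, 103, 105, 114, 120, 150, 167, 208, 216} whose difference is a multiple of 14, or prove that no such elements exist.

There is no such pair.

Reduce each element modulo 14: 0↦0, 1↦1, 45↦3, 79↦9, 81↦11, 103↦5, 105↦7, 114↦2, 120↦8, 150↦10, 167↦13, 208↦12, 216↦6.
All 13 residues are distinct, so no two elements differ by a multiple of 14.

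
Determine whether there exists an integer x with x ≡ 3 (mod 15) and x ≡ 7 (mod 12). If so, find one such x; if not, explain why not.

Both moduli are multiples of 3 = gcd(15, 12), so any solution would satisfy x ≡ 3 and x ≡ 7 modulo 3 simultaneously.
But 3 mod 3 = 0 while 7 mod 3 = 1, a contradiction.
Hence the system has no solution.

No such integer exists.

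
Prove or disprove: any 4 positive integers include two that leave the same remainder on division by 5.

No, the set {3, 4, 5, 6} is a counterexample.

Consider the 4 integers 3, 4, 5, 6. They lie in distinct residue classes modulo 5, since 4 ≤ 5.
So no two of them leave the same remainder on division by 5; the claim fails for this set.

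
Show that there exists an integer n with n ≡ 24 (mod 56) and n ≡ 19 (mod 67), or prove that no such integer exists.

n = 2096

Since 56 and 67 share no common factor, CRT says the pair of congruences has a solution (unique mod 3752).
Write n = 24 + 56t and require 24 + 56t ≡ 19 (mod 67), i.e. 56t ≡ 62 (mod 67).
To invert 56 modulo 67: 67 = 1·56 + 11, 56 = 5·11 + 1, 11 = 11·1 + 0, and unwinding, 1 = 56 − 5·11 = 56 − 5·(67 − 1·56) = −5·67 + 6·56. Thus 56⁻¹ ≡ 6 (mod 67).
Therefore t ≡ 6·62 = 372 ≡ 37 (mod 67).
Taking t = 37 gives n = 24 + 56·37 = 2096.
Verify: 2096 = 37·56 + 24 and 2096 = 31·67 + 19. ✓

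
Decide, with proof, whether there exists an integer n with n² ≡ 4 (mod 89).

n = 2

Take n = 2. Then 2² = 4, and since 0 ≤ 4 < 89 this is already reduced: 2² ≡ 4 (mod 89).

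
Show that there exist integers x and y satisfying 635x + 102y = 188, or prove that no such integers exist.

x = 88, y = -546

Since gcd(635, 102) = 1, every integer is an integer combination of 635 and 102.
Run the Euclidean algorithm on 635 and 102: 635 = 6·102 + 23, 102 = 4·23 + 10, 23 = 2·10 + 3, 10 = 3·3 + 1, 3 = 3·1 + 0.
Unwinding: 1 = 10 − 3·3 = 10 − 3·(23 − 2·10) = −3·23 + 7·10 = −3·23 + 7·(102 − 4·23) = 7·102 − 31·23 = 7·102 − 31·(635 − 6·102) = −31·635 + 193·102, i.e. 635·(-31) + 102·193 = 1.
Times 188: 635·(-5828) + 102·36284 = 188, so (-5828, 36284) solves it.
The general solution is x = -5828 + 102k, y = 36284 − 635k; taking k = 58 gives the smaller pair x = 88, y = -546.
Check: 635·88 + 102·(-546) = 55880 − 55692 = 188. ✓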